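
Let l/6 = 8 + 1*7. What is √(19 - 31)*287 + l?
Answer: 90 + 574*I*√3 ≈ 90.0 + 994.2*I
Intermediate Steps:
l = 90 (l = 6*(8 + 1*7) = 6*(8 + 7) = 6*15 = 90)
√(19 - 31)*287 + l = √(19 - 31)*287 + 90 = √(-12)*287 + 90 = (2*I*√3)*287 + 90 = 574*I*√3 + 90 = 90 + 574*I*√3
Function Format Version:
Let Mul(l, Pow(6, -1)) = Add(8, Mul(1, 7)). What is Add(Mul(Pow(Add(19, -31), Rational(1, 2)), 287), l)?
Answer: Add(90, Mul(574, I, Pow(3, Rational(1, 2)))) ≈ Add(90.000, Mul(994.20, I))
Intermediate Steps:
l = 90 (l = Mul(6, Add(8, Mul(1, 7))) = Mul(6, Add(8, 7)) = Mul(6, 15) = 90)
Add(Mul(Pow(Add(19, -31), Rational(1, 2)), 287), l) = Add(Mul(Pow(Add(19, -31), Rational(1, 2)), 287), 90) = Add(Mul(Pow(-12, Rational(1, 2)), 287), 90) = Add(Mul(Mul(2, I, Pow(3, Rational(1, 2))), 287), 90) = Add(Mul(574, I, Pow(3, Rational(1, 2))), 90) = Add(90, Mul(574, I, Pow(3, Rational(1, 2))))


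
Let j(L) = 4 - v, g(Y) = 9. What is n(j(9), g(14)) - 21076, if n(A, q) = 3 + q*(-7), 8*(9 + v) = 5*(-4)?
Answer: -21136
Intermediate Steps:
v = -23/2 (v = -9 + (5*(-4))/8 = -9 + (⅛)*(-20) = -9 - 5/2 = -23/2 ≈ -11.500)
j(L) = 31/2 (j(L) = 4 - 1*(-23/2) = 4 + 23/2 = 31/2)
n(A, q) = 3 - 7*q
n(j(9), g(14)) - 21076 = (3 - 7*9) - 21076 = (3 - 63) - 21076 = -60 - 21076 = -21136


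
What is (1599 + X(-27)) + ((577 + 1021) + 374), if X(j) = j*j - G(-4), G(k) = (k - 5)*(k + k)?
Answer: 4228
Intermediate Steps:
G(k) = 2*k*(-5 + k) (G(k) = (-5 + k)*(2*k) = 2*k*(-5 + k))
X(j) = -72 + j² (X(j) = j*j - 2*(-4)*(-5 - 4) = j² - 2*(-4)*(-9) = j² - 1*72 = j² - 72 = -72 + j²)
(1599 + X(-27)) + ((577 + 1021) + 374) = (1599 + (-72 + (-27)²)) + ((577 + 1021) + 374) = (1599 + (-72 + 729)) + (1598 + 374) = (1599 + 657) + 1972 = 2256 + 1972 = 4228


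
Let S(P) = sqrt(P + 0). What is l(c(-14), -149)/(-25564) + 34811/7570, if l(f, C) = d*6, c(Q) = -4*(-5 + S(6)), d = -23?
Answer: 111369133/24189935 ≈ 4.6039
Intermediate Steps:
S(P) = sqrt(P)
c(Q) = 20 - 4*sqrt(6) (c(Q) = -4*(-5 + sqrt(6)) = 20 - 4*sqrt(6))
l(f, C) = -138 (l(f, C) = -23*6 = -138)
l(c(-14), -149)/(-25564) + 34811/7570 = -138/(-25564) + 34811/7570 = -138*(-1/25564) + 34811*(1/7570) = 69/12782 + 34811/7570 = 111369133/24189935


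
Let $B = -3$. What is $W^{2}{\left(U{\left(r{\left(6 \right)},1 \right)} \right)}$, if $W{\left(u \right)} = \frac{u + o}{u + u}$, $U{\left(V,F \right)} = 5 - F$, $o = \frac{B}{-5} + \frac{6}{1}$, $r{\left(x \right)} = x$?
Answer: $\frac{2809}{1600} \approx 1.7556$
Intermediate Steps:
$o = \frac{33}{5}$ ($o = - \frac{3}{-5} + \frac{6}{1} = \left(-3\right) \left(- \frac{1}{5}\right) + 6 \cdot 1 = \frac{3}{5} + 6 = \frac{33}{5} \approx 6.6$)
$W{\left(u \right)} = \frac{\frac{33}{5} + u}{2 u}$ ($W{\left(u \right)} = \frac{u + \frac{33}{5}}{u + u} = \frac{\frac{33}{5} + u}{2 u}$)
$W^{2}{\left(U{\left(r{\left(6 \right)},1 \right)} \right)} = \left(\frac{33 + 5 \left(5 - 1\right)}{10 \left(5 - 1\right)}\right)^{2} = \left(\frac{33 + 5 \cdot 4}{10 \cdot 4}\right)^{2} = \left(\frac{1}{10} \cdot \frac{1}{4} \left(33 + 20\right)\right)^{2} = \left(\frac{1}{10} \cdot \frac{1}{4} \cdot 53\right)^{2} = \left(\frac{53}{40}\right)^{2} = \frac{2809}{1600}$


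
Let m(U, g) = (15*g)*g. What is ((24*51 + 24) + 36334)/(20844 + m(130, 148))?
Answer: 18791/174702 ≈ 0.10756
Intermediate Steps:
m(U, g) = 15*g²
((24*51 + 24) + 36334)/(20844 + m(130, 148)) = ((24*51 + 24) + 36334)/(20844 + 15*148²) = ((1224 + 24) + 36334)/(20844 + 15*21904) = (1248 + 36334)/(20844 + 328560) = 37582/349404 = 37582*(1/349404) = 18791/174702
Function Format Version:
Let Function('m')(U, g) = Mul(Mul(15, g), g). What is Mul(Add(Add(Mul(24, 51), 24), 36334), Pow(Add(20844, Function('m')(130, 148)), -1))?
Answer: Rational(18791, 174702) ≈ 0.10756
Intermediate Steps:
Function('m')(U, g) = Mul(15, Pow(g, 2))
Mul(Add(Add(Mul(24, 51), 24), 36334), Pow(Add(20844, Function('m')(130, 148)), -1)) = Mul(Add(Add(Mul(24, 51), 24), 36334), Pow(Add(20844, Mul(15, Pow(148, 2))), -1)) = Mul(Add(Add(1224, 24), 36334), Pow(Add(20844, Mul(15, 21904)), -1)) = Mul(Add(1248, 36334), Pow(Add(20844, 328560), -1)) = Mul(37582, Pow(349404, -1)) = Mul(37582, Rational(1, 349404)) = Rational(18791, 174702)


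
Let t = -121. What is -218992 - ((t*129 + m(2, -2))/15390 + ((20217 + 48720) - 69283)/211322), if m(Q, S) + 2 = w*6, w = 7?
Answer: -356106234329101/1626122790 ≈ -2.1899e+5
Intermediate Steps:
m(Q, S) = 40 (m(Q, S) = -2 + 7*6 = -2 + 42 = 40)
-218992 - ((t*129 + m(2, -2))/15390 + ((20217 + 48720) - 69283)/211322) = -218992 - ((-121*129 + 40)/15390 + ((20217 + 48720) - 69283)/211322) = -218992 - ((-15609 + 40)*(1/15390) + (68937 - 69283)*(1/211322)) = -218992 - (-15569*1/15390 - 346*1/211322) = -218992 - (-15569/15390 - 173/105661) = -218992 - 1*(-1647698579/1626122790) = -218992 + 1647698579/1626122790 = -356106234329101/1626122790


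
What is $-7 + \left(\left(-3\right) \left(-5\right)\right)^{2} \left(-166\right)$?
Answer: $-37357$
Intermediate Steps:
$-7 + \left(\left(-3\right) \left(-5\right)\right)^{2} \left(-166\right) = -7 + 15^{2} \left(-166\right) = -7 + 225 \left(-166\right) = -7 - 37350 = -37357$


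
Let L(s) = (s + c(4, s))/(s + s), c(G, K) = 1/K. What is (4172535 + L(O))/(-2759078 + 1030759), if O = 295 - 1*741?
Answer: -1659968143037/687580604408 ≈ -2.4142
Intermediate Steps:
O = -446 (O = 295 - 741 = -446)
L(s) = (s + 1/s)/(2*s) (L(s) = (s + 1/s)/(s + s) = (s + 1/s)/((2*s)) = (s + 1/s)*(1/(2*s)) = (s + 1/s)/(2*s))
(4172535 + L(O))/(-2759078 + 1030759) = (4172535 + (1/2)*(1 + (-446)**2)/(-446)**2)/(-2759078 + 1030759) = (4172535 + (1/2)*(1/198916)*(1 + 198916))/(-1728319) = (4172535 + (1/2)*(1/198916)*198917)*(-1/1728319) = (4172535 + 198917/397832)*(-1/1728319) = (1659968143037/397832)*(-1/1728319) = -1659968143037/687580604408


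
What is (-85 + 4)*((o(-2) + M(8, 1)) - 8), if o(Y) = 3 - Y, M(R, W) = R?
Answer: -405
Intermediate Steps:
(-85 + 4)*((o(-2) + M(8, 1)) - 8) = (-85 + 4)*(((3 - 1*(-2)) + 8) - 8) = -81*(((3 + 2) + 8) - 8) = -81*((5 + 8) - 8) = -81*(13 - 8) = -81*5 = -405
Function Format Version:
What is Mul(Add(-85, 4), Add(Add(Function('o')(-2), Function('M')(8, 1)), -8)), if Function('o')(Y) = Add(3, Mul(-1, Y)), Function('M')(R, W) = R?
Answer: -405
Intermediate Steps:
Mul(Add(-85, 4), Add(Add(Function('o')(-2), Function('M')(8, 1)), -8)) = Mul(Add(-85, 4), Add(Add(Add(3, Mul(-1, -2)), 8), -8)) = Mul(-81, Add(Add(Add(3, 2), 8), -8)) = Mul(-81, Add(Add(5, 8), -8)) = Mul(-81, Add(13, -8)) = Mul(-81, 5) = -405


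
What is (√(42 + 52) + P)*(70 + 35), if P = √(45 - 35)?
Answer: 105*√10 + 105*√94 ≈ 1350.1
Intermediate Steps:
P = √10 ≈ 3.1623
(√(42 + 52) + P)*(70 + 35) = (√(42 + 52) + √10)*(70 + 35) = (√94 + √10)*105 = (√10 + √94)*105 = 105*√10 + 105*√94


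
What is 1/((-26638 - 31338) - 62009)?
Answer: -1/119985 ≈ -8.3344e-6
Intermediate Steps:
1/((-26638 - 31338) - 62009) = 1/(-57976 - 62009) = 1/(-119985) = -1/119985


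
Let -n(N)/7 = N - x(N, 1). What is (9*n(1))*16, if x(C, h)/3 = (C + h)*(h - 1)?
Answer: -1008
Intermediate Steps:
x(C, h) = 3*(-1 + h)*(C + h) (x(C, h) = 3*((C + h)*(h - 1)) = 3*((C + h)*(-1 + h)) = 3*((-1 + h)*(C + h)) = 3*(-1 + h)*(C + h))
n(N) = -7*N (n(N) = -7*(N - (-3*N - 3*1 + 3*1² + 3*N*1)) = -7*(N - (-3*N - 3 + 3*1 + 3*N)) = -7*(N - (-3*N - 3 + 3 + 3*N)) = -7*(N - 1*0) = -7*(N + 0) = -7*N)
(9*n(1))*16 = (9*(-7*1))*16 = (9*(-7))*16 = -63*16 = -1008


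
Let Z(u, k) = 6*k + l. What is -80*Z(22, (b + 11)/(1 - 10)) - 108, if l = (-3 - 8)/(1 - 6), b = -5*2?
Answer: -692/3 ≈ -230.67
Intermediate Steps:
b = -10
l = 11/5 (l = -11/(-5) = -11*(-1/5) = 11/5 ≈ 2.2000)
Z(u, k) = 11/5 + 6*k (Z(u, k) = 6*k + 11/5 = 11/5 + 6*k)
-80*Z(22, (b + 11)/(1 - 10)) - 108 = -80*(11/5 + 6*((-10 + 11)/(1 - 10))) - 108 = -80*(11/5 + 6*(1/(-9))) - 108 = -80*(11/5 + 6*(1*(-1/9))) - 108 = -80*(11/5 + 6*(-1/9)) - 108 = -80*(11/5 - 2/3) - 108 = -80*23/15 - 108 = -368/3 - 108 = -692/3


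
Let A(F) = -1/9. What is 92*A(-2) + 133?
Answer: 1105/9 ≈ 122.78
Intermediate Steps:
A(F) = -⅑ (A(F) = -1*⅑ = -⅑)
92*A(-2) + 133 = 92*(-⅑) + 133 = -92/9 + 133 = 1105/9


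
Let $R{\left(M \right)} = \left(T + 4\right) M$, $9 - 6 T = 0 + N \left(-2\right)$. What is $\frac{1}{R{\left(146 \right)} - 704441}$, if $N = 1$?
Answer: $- \frac{3}{2110768} \approx -1.4213 \cdot 10^{-6}$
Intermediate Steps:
$T = \frac{11}{6}$ ($T = \frac{3}{2} - \frac{0 + 1 \left(-2\right)}{6} = \frac{3}{2} - \frac{0 - 2}{6} = \frac{3}{2} - - \frac{1}{3} = \frac{3}{2} + \frac{1}{3} = \frac{11}{6} \approx 1.8333$)
$R{\left(M \right)} = \frac{35 M}{6}$ ($R{\left(M \right)} = \left(\frac{11}{6} + 4\right) M = \frac{35 M}{6}$)
$\frac{1}{R{\left(146 \right)} - 704441} = \frac{1}{\frac{35}{6} \cdot 146 - 704441} = \frac{1}{\frac{2555}{3} - 704441} = \frac{1}{- \frac{2110768}{3}} = - \frac{3}{2110768}$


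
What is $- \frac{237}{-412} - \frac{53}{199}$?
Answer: $\frac{25327}{81988} \approx 0.30891$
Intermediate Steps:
$- \frac{237}{-412} - \frac{53}{199} = \left(-237\right) \left(- \frac{1}{412}\right) - \frac{53}{199} = \frac{237}{412} - \frac{53}{199} = \frac{25327}{81988}$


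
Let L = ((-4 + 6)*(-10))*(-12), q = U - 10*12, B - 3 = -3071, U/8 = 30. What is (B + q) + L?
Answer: -2708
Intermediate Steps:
U = 240 (U = 8*30 = 240)
B = -3068 (B = 3 - 3071 = -3068)
q = 120 (q = 240 - 10*12 = 240 - 120 = 120)
L = 240 (L = (2*(-10))*(-12) = -20*(-12) = 240)
(B + q) + L = (-3068 + 120) + 240 = -2948 + 240 = -2708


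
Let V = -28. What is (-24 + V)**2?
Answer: 2704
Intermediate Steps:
(-24 + V)**2 = (-24 - 28)**2 = (-52)**2 = 2704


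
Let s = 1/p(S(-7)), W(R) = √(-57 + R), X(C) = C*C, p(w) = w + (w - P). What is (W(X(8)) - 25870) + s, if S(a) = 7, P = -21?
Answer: -905449/35 + √7 ≈ -25867.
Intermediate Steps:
p(w) = 21 + 2*w (p(w) = w + (w - 1*(-21)) = w + (w + 21) = w + (21 + w) = 21 + 2*w)
X(C) = C²
s = 1/35 (s = 1/(21 + 2*7) = 1/(21 + 14) = 1/35 ≈ 0.028571)
(W(X(8)) - 25870) + s = (√(-57 + 8²) - 25870) + 1/35 = (√(-57 + 64) - 25870) + 1/35 = (√7 - 25870) + 1/35 = (-25870 + √7) + 1/35 = -905449/35 + √7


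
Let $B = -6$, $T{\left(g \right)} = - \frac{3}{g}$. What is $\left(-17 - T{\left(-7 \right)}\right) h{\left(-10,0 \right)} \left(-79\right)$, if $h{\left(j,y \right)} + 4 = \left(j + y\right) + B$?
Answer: $- \frac{192760}{7} \approx -27537.0$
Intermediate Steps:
$h{\left(j,y \right)} = -10 + j + y$ ($h{\left(j,y \right)} = -4 - \left(6 - j - y\right) = -4 + \left(-6 + j + y\right) = -10 + j + y$)
$\left(-17 - T{\left(-7 \right)}\right) h{\left(-10,0 \right)} \left(-79\right) = \left(-17 - - \frac{3}{-7}\right) \left(-10 - 10 + 0\right) \left(-79\right) = \left(-17 - \left(-3\right) \left(- \frac{1}{7}\right)\right) \left(-20\right) \left(-79\right) = \left(-17 - \frac{3}{7}\right) \left(-20\right) \left(-79\right) = \left(- \frac{122}{7}\right) \left(-20\right) \left(-79\right) = \frac{2440}{7} \left(-79\right) = - \frac{192760}{7}$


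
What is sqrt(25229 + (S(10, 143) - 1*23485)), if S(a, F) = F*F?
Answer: sqrt(22193) ≈ 148.97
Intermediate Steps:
S(a, F) = F**2
sqrt(25229 + (S(10, 143) - 1*23485)) = sqrt(25229 + (143**2 - 1*23485)) = sqrt(25229 + (20449 - 23485)) = sqrt(25229 - 3036) = sqrt(22193)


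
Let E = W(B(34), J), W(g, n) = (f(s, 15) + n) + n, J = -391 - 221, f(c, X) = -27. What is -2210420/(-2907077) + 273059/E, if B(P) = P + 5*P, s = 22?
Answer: -791038303123/3636753327 ≈ -217.51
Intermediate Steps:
B(P) = 6*P
J = -612
W(g, n) = -27 + 2*n (W(g, n) = (-27 + n) + n = -27 + 2*n)
E = -1251 (E = -27 + 2*(-612) = -27 - 1224 = -1251)
-2210420/(-2907077) + 273059/E = -2210420/(-2907077) + 273059/(-1251) = -2210420*(-1/2907077) + 273059*(-1/1251) = 2210420/2907077 - 273059/1251 = -791038303123/3636753327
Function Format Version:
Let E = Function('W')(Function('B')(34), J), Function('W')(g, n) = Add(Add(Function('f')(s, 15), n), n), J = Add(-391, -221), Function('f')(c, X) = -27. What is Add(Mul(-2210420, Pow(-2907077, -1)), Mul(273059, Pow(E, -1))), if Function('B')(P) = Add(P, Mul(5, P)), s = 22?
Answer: Rational(-791038303123, 3636753327) ≈ -217.51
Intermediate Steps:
Function('B')(P) = Mul(6, P)
J = -612
Function('W')(g, n) = Add(-27, Mul(2, n)) (Function('W')(g, n) = Add(Add(-27, n), n) = Add(-27, Mul(2, n)))
E = -1251 (E = Add(-27, Mul(2, -612)) = Add(-27, -1224) = -1251)
Add(Mul(-2210420, Pow(-2907077, -1)), Mul(273059, Pow(E, -1))) = Add(Mul(-2210420, Pow(-2907077, -1)), Mul(273059, Pow(-1251, -1))) = Add(Mul(-2210420, Rational(-1, 2907077)), Mul(273059, Rational(-1, 1251))) = Add(Rational(2210420, 2907077), Rational(-273059, 1251)) = Rational(-791038303123, 3636753327)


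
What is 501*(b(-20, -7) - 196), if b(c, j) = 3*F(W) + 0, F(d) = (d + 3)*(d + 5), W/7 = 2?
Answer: 387273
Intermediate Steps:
W = 14 (W = 7*2 = 14)
F(d) = (3 + d)*(5 + d)
b(c, j) = 969 (b(c, j) = 3*(15 + 14**2 + 8*14) + 0 = 3*(15 + 196 + 112) + 0 = 3*323 + 0 = 969 + 0 = 969)
501*(b(-20, -7) - 196) = 501*(969 - 196) = 501*773 = 387273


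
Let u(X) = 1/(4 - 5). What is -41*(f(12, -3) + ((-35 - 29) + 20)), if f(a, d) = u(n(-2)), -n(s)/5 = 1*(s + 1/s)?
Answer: 1845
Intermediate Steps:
n(s) = -5*s - 5/s (n(s) = -5*(s + 1/s) = -5*s - 5/s)
u(X) = -1 (u(X) = 1/(-1) = -1)
f(a, d) = -1
-41*(f(12, -3) + ((-35 - 29) + 20)) = -41*(-1 + ((-35 - 29) + 20)) = -41*(-1 + (-64 + 20)) = -41*(-1 - 44) = -41*(-45) = 1845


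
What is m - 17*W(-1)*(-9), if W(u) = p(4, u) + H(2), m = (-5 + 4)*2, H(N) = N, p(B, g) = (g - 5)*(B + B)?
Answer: -7040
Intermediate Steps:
p(B, g) = 2*B*(-5 + g) (p(B, g) = (-5 + g)*(2*B) = 2*B*(-5 + g))
m = -2 (m = -1*2 = -2)
W(u) = -38 + 8*u (W(u) = 2*4*(-5 + u) + 2 = (-40 + 8*u) + 2 = -38 + 8*u)
m - 17*W(-1)*(-9) = -2 - 17*(-38 + 8*(-1))*(-9) = -2 - 17*(-38 - 8)*(-9) = -2 - (-782)*(-9) = -2 - 17*414 = -2 - 7038 = -7040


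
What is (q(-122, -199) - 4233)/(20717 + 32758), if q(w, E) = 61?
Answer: -4172/53475 ≈ -0.078018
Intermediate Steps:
(q(-122, -199) - 4233)/(20717 + 32758) = (61 - 4233)/(20717 + 32758) = -4172/53475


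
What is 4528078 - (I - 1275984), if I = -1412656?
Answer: 7216718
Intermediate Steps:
4528078 - (I - 1275984) = 4528078 - (-1412656 - 1275984) = 4528078 - 1*(-2688640) = 4528078 + 2688640 = 7216718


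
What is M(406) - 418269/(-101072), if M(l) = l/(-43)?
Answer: -23049665/4346096 ≈ -5.3035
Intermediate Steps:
M(l) = -l/43 (M(l) = l*(-1/43) = -l/43)
M(406) - 418269/(-101072) = -1/43*406 - 418269/(-101072) = -406/43 - 418269*(-1)/101072 = -406/43 - 1*(-418269/101072) = -406/43 + 418269/101072 = -23049665/4346096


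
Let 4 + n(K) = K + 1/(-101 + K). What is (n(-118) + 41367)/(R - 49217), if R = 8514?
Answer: -9032654/8913957 ≈ -1.0133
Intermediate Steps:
n(K) = -4 + K + 1/(-101 + K) (n(K) = -4 + (K + 1/(-101 + K)) = -4 + K + 1/(-101 + K))
(n(-118) + 41367)/(R - 49217) = ((405 + (-118)**2 - 105*(-118))/(-101 - 118) + 41367)/(8514 - 49217) = ((405 + 13924 + 12390)/(-219) + 41367)/(-40703) = (-1/219*26719 + 41367)*(-1/40703) = (-26719/219 + 41367)*(-1/40703) = (9032654/219)*(-1/40703) = -9032654/8913957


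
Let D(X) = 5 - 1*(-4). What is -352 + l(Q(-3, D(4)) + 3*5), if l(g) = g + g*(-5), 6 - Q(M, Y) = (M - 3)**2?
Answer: -292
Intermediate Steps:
D(X) = 9 (D(X) = 5 + 4 = 9)
Q(M, Y) = 6 - (-3 + M)**2 (Q(M, Y) = 6 - (M - 3)**2 = 6 - (-3 + M)**2)
l(g) = -4*g (l(g) = g - 5*g = -4*g)
-352 + l(Q(-3, D(4)) + 3*5) = -352 - 4*((6 - (-3 - 3)**2) + 3*5) = -352 - 4*((6 - 1*(-6)**2) + 15) = -352 - 4*((6 - 1*36) + 15) = -352 - 4*((6 - 36) + 15) = -352 - 4*(-30 + 15) = -352 - 4*(-15) = -352 + 60 = -292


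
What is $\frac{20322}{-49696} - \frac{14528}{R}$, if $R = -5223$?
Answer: $\frac{307920841}{129781104} \approx 2.3726$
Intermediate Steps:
$\frac{20322}{-49696} - \frac{14528}{R} = \frac{20322}{-49696} - \frac{14528}{-5223} = 20322 \left(- \frac{1}{49696}\right) - - \frac{14528}{5223} = - \frac{10161}{24848} + \frac{14528}{5223} = \frac{307920841}{129781104}$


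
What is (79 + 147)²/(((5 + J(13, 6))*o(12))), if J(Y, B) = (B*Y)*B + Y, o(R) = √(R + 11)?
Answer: 25538*√23/5589 ≈ 21.914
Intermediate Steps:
o(R) = √(11 + R)
J(Y, B) = Y + Y*B² (J(Y, B) = Y*B² + Y = Y + Y*B²)
(79 + 147)²/(((5 + J(13, 6))*o(12))) = (79 + 147)²/(((5 + 13*(1 + 6²))*√(11 + 12))) = 226²/(((5 + 13*(1 + 36))*√23)) = 51076/(((5 + 13*37)*√23)) = 51076/(((5 + 481)*√23)) = 51076/((486*√23)) = 51076*(√23/11178) = 25538*√23/5589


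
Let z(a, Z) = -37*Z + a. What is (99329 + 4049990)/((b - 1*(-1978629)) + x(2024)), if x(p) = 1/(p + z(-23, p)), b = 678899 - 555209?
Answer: 302431413953/153231724952 ≈ 1.9737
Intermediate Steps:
z(a, Z) = a - 37*Z
b = 123690
x(p) = 1/(-23 - 36*p) (x(p) = 1/(p + (-23 - 37*p)) = 1/(-23 - 36*p))
(99329 + 4049990)/((b - 1*(-1978629)) + x(2024)) = (99329 + 4049990)/((123690 - 1*(-1978629)) - 1/(23 + 36*2024)) = 4149319/((123690 + 1978629) - 1/(23 + 72864)) = 4149319/(2102319 - 1/72887) = 4149319/(153231724952/72887) = 4149319*(72887/153231724952) = 302431413953/153231724952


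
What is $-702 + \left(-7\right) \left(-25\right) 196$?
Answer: $33598$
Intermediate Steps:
$-702 + \left(-7\right) \left(-25\right) 196 = -702 + 175 \cdot 196 = -702 + 34300 = 33598$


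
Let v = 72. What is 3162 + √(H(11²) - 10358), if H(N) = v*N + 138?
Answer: 3162 + 2*I*√377 ≈ 3162.0 + 38.833*I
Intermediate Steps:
H(N) = 138 + 72*N (H(N) = 72*N + 138 = 138 + 72*N)
3162 + √(H(11²) - 10358) = 3162 + √((138 + 72*11²) - 10358) = 3162 + √((138 + 72*121) - 10358) = 3162 + √((138 + 8712) - 10358) = 3162 + √(8850 - 10358) = 3162 + √(-1508) = 3162 + 2*I*√377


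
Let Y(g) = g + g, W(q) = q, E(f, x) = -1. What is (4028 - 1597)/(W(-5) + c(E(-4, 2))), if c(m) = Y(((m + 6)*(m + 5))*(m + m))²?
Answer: 2431/6395 ≈ 0.38014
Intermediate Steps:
Y(g) = 2*g
c(m) = 16*m²*(5 + m)²*(6 + m)² (c(m) = (2*(((m + 6)*(m + 5))*(m + m)))² = (2*(((6 + m)*(5 + m))*(2*m)))² = (2*(((5 + m)*(6 + m))*(2*m)))² = (2*(2*m*(5 + m)*(6 + m)))² = (4*m*(5 + m)*(6 + m))² = 16*m²*(5 + m)²*(6 + m)²)
(4028 - 1597)/(W(-5) + c(E(-4, 2))) = (4028 - 1597)/(-5 + 16*(-1)²*(30 + (-1)² + 11*(-1))²) = 2431/(-5 + 16*1*(30 + 1 - 11)²) = 2431/(-5 + 16*1*20²) = 2431/(-5 + 16*1*400) = 2431/(-5 + 6400) = 2431/6395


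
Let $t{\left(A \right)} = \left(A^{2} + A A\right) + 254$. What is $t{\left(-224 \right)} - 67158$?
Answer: $33448$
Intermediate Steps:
$t{\left(A \right)} = 254 + 2 A^{2}$ ($t{\left(A \right)} = \left(A^{2} + A^{2}\right) + 254 = 2 A^{2} + 254 = 254 + 2 A^{2}$)
$t{\left(-224 \right)} - 67158 = \left(254 + 2 \left(-224\right)^{2}\right) - 67158 = \left(254 + 2 \cdot 50176\right) - 67158 = \left(254 + 100352\right) - 67158 = 100606 - 67158 = 33448$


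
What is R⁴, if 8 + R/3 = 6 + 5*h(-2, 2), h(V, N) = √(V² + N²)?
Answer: 3630096 - 1321920*√2 ≈ 1.7606e+6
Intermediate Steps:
h(V, N) = √(N² + V²)
R = -6 + 30*√2 (R = -24 + 3*(6 + 5*√(2² + (-2)²)) = -24 + 3*(6 + 5*√(4 + 4)) = -24 + 3*(6 + 5*√8) = -24 + 3*(6 + 5*(2*√2)) = -24 + 3*(6 + 10*√2) = -24 + (18 + 30*√2) = -6 + 30*√2 ≈ 36.426)
R⁴ = (-6 + 30*√2)⁴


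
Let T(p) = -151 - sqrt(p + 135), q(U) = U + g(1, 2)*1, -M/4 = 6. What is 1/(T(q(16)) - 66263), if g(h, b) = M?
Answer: -66414/4410819269 + sqrt(127)/4410819269 ≈ -1.5055e-5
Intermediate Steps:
M = -24 (M = -4*6 = -24)
g(h, b) = -24
q(U) = -24 + U (q(U) = U - 24*1 = U - 24 = -24 + U)
T(p) = -151 - sqrt(135 + p)
1/(T(q(16)) - 66263) = 1/((-151 - sqrt(135 + (-24 + 16))) - 66263) = 1/((-151 - sqrt(135 - 8)) - 66263) = 1/((-151 - sqrt(127)) - 66263) = 1/(-66414 - sqrt(127))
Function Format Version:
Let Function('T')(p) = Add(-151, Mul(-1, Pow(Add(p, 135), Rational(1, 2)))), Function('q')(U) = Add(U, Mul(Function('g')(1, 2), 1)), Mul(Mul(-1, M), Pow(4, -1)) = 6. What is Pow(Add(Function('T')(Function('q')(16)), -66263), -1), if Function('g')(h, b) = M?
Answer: Add(Rational(-66414, 4410819269), Mul(Rational(1, 4410819269), Pow(127, Rational(1, 2)))) ≈ -1.5055e-5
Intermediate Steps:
M = -24 (M = Mul(-4, 6) = -24)
Function('g')(h, b) = -24
Function('q')(U) = Add(-24, U) (Function('q')(U) = Add(U, Mul(-24, 1)) = Add(U, -24) = Add(-24, U))
Function('T')(p) = Add(-151, Mul(-1, Pow(Add(135, p), Rational(1, 2))))
Pow(Add(Function('T')(Function('q')(16)), -66263), -1) = Pow(Add(Add(-151, Mul(-1, Pow(Add(135, Add(-24, 16)), Rational(1, 2)))), -66263), -1) = Pow(Add(Add(-151, Mul(-1, Pow(Add(135, -8), Rational(1, 2)))), -66263), -1) = Pow(Add(Add(-151, Mul(-1, Pow(127, Rational(1, 2)))), -66263), -1) = Pow(Add(-66414, Mul(-1, Pow(127, Rational(1, 2)))), -1)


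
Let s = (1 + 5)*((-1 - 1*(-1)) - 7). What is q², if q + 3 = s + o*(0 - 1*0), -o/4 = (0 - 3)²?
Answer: 2025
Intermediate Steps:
o = -36 (o = -4*(0 - 3)² = -4*(-3)² = -4*9 = -36)
s = -42 (s = 6*((-1 + 1) - 7) = 6*(0 - 7) = 6*(-7) = -42)
q = -45 (q = -3 + (-42 - 36*(0 - 1*0)) = -3 + (-42 - 36*(0 + 0)) = -3 + (-42 - 36*0) = -3 + (-42 + 0) = -3 - 42 = -45)
q² = (-45)² = 2025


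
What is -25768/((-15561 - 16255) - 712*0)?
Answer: 3221/3977 ≈ 0.80991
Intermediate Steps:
-25768/((-15561 - 16255) - 712*0) = -25768/(-31816 + 0) = -25768/(-31816) = -25768*(-1/31816) = 3221/3977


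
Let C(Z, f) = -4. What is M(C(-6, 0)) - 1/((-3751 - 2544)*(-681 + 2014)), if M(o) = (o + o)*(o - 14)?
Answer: 1208337841/8391235 ≈ 144.00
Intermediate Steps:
M(o) = 2*o*(-14 + o) (M(o) = (2*o)*(-14 + o) = 2*o*(-14 + o))
M(C(-6, 0)) - 1/((-3751 - 2544)*(-681 + 2014)) = 2*(-4)*(-14 - 4) - 1/((-3751 - 2544)*(-681 + 2014)) = 2*(-4)*(-18) - 1/((-6295)*1333) = 144 - (-1)/(6295*1333) = 144 - 1*(-1/8391235) = 144 + 1/8391235 = 1208337841/8391235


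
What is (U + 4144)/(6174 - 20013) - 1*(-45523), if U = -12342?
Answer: 630000995/13839 ≈ 45524.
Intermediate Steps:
(U + 4144)/(6174 - 20013) - 1*(-45523) = (-12342 + 4144)/(6174 - 20013) - 1*(-45523) = -8198/(-13839) + 45523 = -8198*(-1/13839) + 45523 = 8198/13839 + 45523 = 630000995/13839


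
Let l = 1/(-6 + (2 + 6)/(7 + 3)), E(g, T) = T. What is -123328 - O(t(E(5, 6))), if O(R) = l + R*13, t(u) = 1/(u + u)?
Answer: -19239307/156 ≈ -1.2333e+5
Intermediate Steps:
t(u) = 1/(2*u)
l = -5/26 (l = 1/(-6 + 8/10) = 1/(-6 + 8*(⅒)) = 1/(-6 + ⅘) = 1/(-26/5) = -5/26 ≈ -0.19231)
O(R) = -5/26 + 13*R (O(R) = -5/26 + R*13 = -5/26 + 13*R)
-123328 - O(t(E(5, 6))) = -123328 - (-5/26 + 13*((½)/6)) = -123328 - (-5/26 + 13*((½)*(⅙))) = -123328 - (-5/26 + 13*(1/12)) = -123328 - (-5/26 + 13/12) = -123328 - 1*139/156 = -123328 - 139/156 = -19239307/156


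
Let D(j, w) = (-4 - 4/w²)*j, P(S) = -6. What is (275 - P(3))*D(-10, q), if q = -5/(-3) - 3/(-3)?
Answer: 102565/8 ≈ 12821.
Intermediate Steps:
q = 8/3 (q = -5*(-⅓) - 3*(-⅓) = 5/3 + 1 = 8/3 ≈ 2.6667)
D(j, w) = j*(-4 - 4/w²) (D(j, w) = (-4 - 4/w²)*j = j*(-4 - 4/w²))
(275 - P(3))*D(-10, q) = (275 - 1*(-6))*(-4*(-10) - 4*(-10)/(8/3)²) = (275 + 6)*(40 - 4*(-10)*9/64) = 281*(40 + 45/8) = 281*(365/8) = 102565/8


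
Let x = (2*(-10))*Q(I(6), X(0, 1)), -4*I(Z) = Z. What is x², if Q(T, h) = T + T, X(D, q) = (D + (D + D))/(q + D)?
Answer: 3600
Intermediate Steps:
X(D, q) = 3*D/(D + q) (X(D, q) = (D + 2*D)/(D + q) = (3*D)/(D + q) = 3*D/(D + q))
I(Z) = -Z/4
Q(T, h) = 2*T
x = 60 (x = (2*(-10))*(2*(-¼*6)) = -40*(-3)/2 = -20*(-3) = 60)
x² = 60² = 3600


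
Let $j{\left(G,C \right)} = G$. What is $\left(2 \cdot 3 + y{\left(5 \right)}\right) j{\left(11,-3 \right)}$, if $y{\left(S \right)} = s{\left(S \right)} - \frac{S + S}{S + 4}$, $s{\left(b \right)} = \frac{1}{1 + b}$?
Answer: $\frac{1001}{18} \approx 55.611$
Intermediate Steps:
$y{\left(S \right)} = \frac{1}{1 + S} - \frac{2 S}{4 + S}$ ($y{\left(S \right)} = \frac{1}{1 + S} - \frac{S + S}{S + 4} = \frac{1}{1 + S} - \frac{2 S}{4 + S}$)
$\left(2 \cdot 3 + y{\left(5 \right)}\right) j{\left(11,-3 \right)} = \left(2 \cdot 3 + \frac{4 + 5 - 10 \left(1 + 5\right)}{\left(1 + 5\right) \left(4 + 5\right)}\right) 11 = \left(6 + \frac{4 + 5 - 10 \cdot 6}{6 \cdot 9}\right) 11 = \left(6 + \frac{1}{6} \cdot \frac{1}{9} \left(4 + 5 - 60\right)\right) 11 = \left(6 + \frac{1}{6} \cdot \frac{1}{9} \left(-51\right)\right) 11 = \left(6 - \frac{17}{18}\right) 11 = \frac{91}{18} \cdot 11 = \frac{1001}{18}$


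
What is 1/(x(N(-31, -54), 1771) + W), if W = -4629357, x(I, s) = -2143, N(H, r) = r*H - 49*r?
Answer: -1/4631500 ≈ -2.1591e-7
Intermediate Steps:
N(H, r) = -49*r + H*r (N(H, r) = H*r - 49*r = -49*r + H*r)
1/(x(N(-31, -54), 1771) + W) = 1/(-2143 - 4629357) = 1/(-4631500) = -1/4631500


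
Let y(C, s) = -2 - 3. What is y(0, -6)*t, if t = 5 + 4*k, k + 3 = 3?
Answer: -25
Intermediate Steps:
k = 0 (k = -3 + 3 = 0)
t = 5 (t = 5 + 4*0 = 5 + 0 = 5)
y(C, s) = -5
y(0, -6)*t = -5*5 = -25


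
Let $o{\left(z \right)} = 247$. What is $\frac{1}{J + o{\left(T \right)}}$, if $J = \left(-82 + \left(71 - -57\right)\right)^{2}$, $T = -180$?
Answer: $\frac{1}{2363} \approx 0.00042319$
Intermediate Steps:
$J = 2116$ ($J = \left(-82 + \left(71 + 57\right)\right)^{2} = \left(-82 + 128\right)^{2} = 46^{2} = 2116$)
$\frac{1}{J + o{\left(T \right)}} = \frac{1}{2116 + 247} = \frac{1}{2363}$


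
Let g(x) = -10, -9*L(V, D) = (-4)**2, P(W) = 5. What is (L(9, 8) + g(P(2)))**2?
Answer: 11236/81 ≈ 138.72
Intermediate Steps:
L(V, D) = -16/9 (L(V, D) = -1/9*(-4)**2 = -1/9*16 = -16/9)
(L(9, 8) + g(P(2)))**2 = (-16/9 - 10)**2 = (-106/9)**2 = 11236/81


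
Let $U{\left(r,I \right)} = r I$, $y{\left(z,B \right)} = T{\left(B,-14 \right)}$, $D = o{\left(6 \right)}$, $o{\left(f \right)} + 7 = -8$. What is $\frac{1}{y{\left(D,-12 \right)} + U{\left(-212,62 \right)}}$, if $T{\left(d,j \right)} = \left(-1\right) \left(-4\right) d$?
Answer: $- \frac{1}{13192} \approx -7.5803 \cdot 10^{-5}$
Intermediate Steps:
$o{\left(f \right)} = -15$ ($o{\left(f \right)} = -7 - 8 = -15$)
$D = -15$
$T{\left(d,j \right)} = 4 d$
$y{\left(z,B \right)} = 4 B$
$U{\left(r,I \right)} = I r$
$\frac{1}{y{\left(D,-12 \right)} + U{\left(-212,62 \right)}} = \frac{1}{4 \left(-12\right) + 62 \left(-212\right)} = \frac{1}{-48 - 13144} = \frac{1}{-13192} = - \frac{1}{13192}$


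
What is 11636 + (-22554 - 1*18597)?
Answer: -29515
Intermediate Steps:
11636 + (-22554 - 1*18597) = 11636 + (-22554 - 18597) = 11636 - 41151 = -29515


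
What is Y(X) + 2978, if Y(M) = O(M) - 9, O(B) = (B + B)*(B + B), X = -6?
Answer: 3113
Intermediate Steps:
O(B) = 4*B² (O(B) = (2*B)*(2*B) = 4*B²)
Y(M) = -9 + 4*M² (Y(M) = 4*M² - 9 = -9 + 4*M²)
Y(X) + 2978 = (-9 + 4*(-6)²) + 2978 = (-9 + 4*36) + 2978 = (-9 + 144) + 2978 = 135 + 2978 = 3113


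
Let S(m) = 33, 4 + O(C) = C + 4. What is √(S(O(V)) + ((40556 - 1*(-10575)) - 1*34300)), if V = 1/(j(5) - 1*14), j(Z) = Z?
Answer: 4*√1054 ≈ 129.86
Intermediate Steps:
V = -⅑ (V = 1/(5 - 1*14) = 1/(5 - 14) = 1/(-9) = -⅑ ≈ -0.11111)
O(C) = C (O(C) = -4 + (C + 4) = -4 + (4 + C) = C)
√(S(O(V)) + ((40556 - 1*(-10575)) - 1*34300)) = √(33 + ((40556 - 1*(-10575)) - 1*34300)) = √(33 + ((40556 + 10575) - 34300)) = √(33 + (51131 - 34300)) = √(33 + 16831) = √16864 = 4*√1054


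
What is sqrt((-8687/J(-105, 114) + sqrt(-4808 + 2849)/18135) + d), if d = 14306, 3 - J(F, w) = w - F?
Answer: sqrt(75490537237050 + 290160*I*sqrt(1959))/72540 ≈ 119.78 + 1.0188e-5*I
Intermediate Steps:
J(F, w) = 3 + F - w (J(F, w) = 3 - (w - F) = 3 + (F - w) = 3 + F - w)
sqrt((-8687/J(-105, 114) + sqrt(-4808 + 2849)/18135) + d) = sqrt((-8687/(3 - 105 - 1*114) + sqrt(-4808 + 2849)/18135) + 14306) = sqrt((-8687/(3 - 105 - 114) + sqrt(-1959)*(1/18135)) + 14306) = sqrt((-8687/(-216) + (I*sqrt(1959))*(1/18135)) + 14306) = sqrt((-8687*(-1/216) + I*sqrt(1959)/18135) + 14306) = sqrt((8687/216 + I*sqrt(1959)/18135) + 14306) = sqrt(3098783/216 + I*sqrt(1959)/18135)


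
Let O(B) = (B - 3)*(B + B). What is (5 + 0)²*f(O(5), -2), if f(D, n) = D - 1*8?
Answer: 300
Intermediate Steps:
O(B) = 2*B*(-3 + B) (O(B) = (-3 + B)*(2*B) = 2*B*(-3 + B))
f(D, n) = -8 + D (f(D, n) = D - 8 = -8 + D)
(5 + 0)²*f(O(5), -2) = (5 + 0)²*(-8 + 2*5*(-3 + 5)) = 5²*(-8 + 2*5*2) = 25*(-8 + 20) = 25*12 = 300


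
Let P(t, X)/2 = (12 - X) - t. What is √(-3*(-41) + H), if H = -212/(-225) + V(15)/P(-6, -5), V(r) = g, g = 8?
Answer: √14772923/345 ≈ 11.141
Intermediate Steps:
P(t, X) = 24 - 2*X - 2*t (P(t, X) = 2*((12 - X) - t) = 2*(12 - X - t) = 24 - 2*X - 2*t)
V(r) = 8
H = 5776/5175 (H = -212/(-225) + 8/(24 - 2*(-5) - 2*(-6)) = -212*(-1/225) + 8/(24 + 10 + 12) = 212/225 + 8/46 = 212/225 + 8*(1/46) = 212/225 + 4/23 = 5776/5175 ≈ 1.1161)
√(-3*(-41) + H) = √(-3*(-41) + 5776/5175) = √(123 + 5776/5175) = √(642301/5175) = √14772923/345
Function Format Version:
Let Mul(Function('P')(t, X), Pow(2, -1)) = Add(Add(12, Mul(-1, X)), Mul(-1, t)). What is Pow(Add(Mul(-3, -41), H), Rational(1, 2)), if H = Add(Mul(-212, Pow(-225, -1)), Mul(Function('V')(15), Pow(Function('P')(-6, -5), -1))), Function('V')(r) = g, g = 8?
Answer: Mul(Rational(1, 345), Pow(14772923, Rational(1, 2))) ≈ 11.141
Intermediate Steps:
Function('P')(t, X) = Add(24, Mul(-2, X), Mul(-2, t)) (Function('P')(t, X) = Mul(2, Add(Add(12, Mul(-1, X)), Mul(-1, t))) = Mul(2, Add(12, Mul(-1, X), Mul(-1, t))) = Add(24, Mul(-2, X), Mul(-2, t)))
Function('V')(r) = 8
H = Rational(5776, 5175) (H = Add(Mul(-212, Pow(-225, -1)), Mul(8, Pow(Add(24, Mul(-2, -5), Mul(-2, -6)), -1))) = Add(Mul(-212, Rational(-1, 225)), Mul(8, Pow(Add(24, 10, 12), -1))) = Add(Rational(212, 225), Mul(8, Pow(46, -1))) = Add(Rational(212, 225), Mul(8, Rational(1, 46))) = Add(Rational(212, 225), Rational(4, 23)) = Rational(5776, 5175) ≈ 1.1161)
Pow(Add(Mul(-3, -41), H), Rational(1, 2)) = Pow(Add(Mul(-3, -41), Rational(5776, 5175)), Rational(1, 2)) = Pow(Add(123, Rational(5776, 5175)), Rational(1, 2)) = Pow(Rational(642301, 5175), Rational(1, 2)) = Mul(Rational(1, 345), Pow(14772923, Rational(1, 2)))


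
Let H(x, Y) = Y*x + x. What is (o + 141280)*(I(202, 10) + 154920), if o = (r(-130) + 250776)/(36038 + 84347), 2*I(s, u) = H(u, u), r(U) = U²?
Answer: 527171033453620/24077 ≈ 2.1895e+10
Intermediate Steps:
H(x, Y) = x + Y*x
I(s, u) = u*(1 + u)/2 (I(s, u) = (u*(1 + u))/2 = u*(1 + u)/2)
o = 267676/120385 (o = ((-130)² + 250776)/(36038 + 84347) = (16900 + 250776)/120385 = 267676*(1/120385) = 267676/120385 ≈ 2.2235)
(o + 141280)*(I(202, 10) + 154920) = (267676/120385 + 141280)*((½)*10*(1 + 10) + 154920) = 17008260476*((½)*10*11 + 154920)/120385 = 17008260476*(55 + 154920)/120385 = (17008260476/120385)*154975 = 527171033453620/24077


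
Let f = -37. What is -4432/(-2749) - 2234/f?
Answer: 6305250/101713 ≈ 61.991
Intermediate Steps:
-4432/(-2749) - 2234/f = -4432/(-2749) - 2234/(-37) = -4432*(-1/2749) - 2234*(-1/37) = 4432/2749 + 2234/37 = 6305250/101713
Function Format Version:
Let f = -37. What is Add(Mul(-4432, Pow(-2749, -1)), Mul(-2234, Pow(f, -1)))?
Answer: Rational(6305250, 101713) ≈ 61.991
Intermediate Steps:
Add(Mul(-4432, Pow(-2749, -1)), Mul(-2234, Pow(f, -1))) = Add(Mul(-4432, Pow(-2749, -1)), Mul(-2234, Pow(-37, -1))) = Add(Mul(-4432, Rational(-1, 2749)), Mul(-2234, Rational(-1, 37))) = Add(Rational(4432, 2749), Rational(2234, 37)) = Rational(6305250, 101713)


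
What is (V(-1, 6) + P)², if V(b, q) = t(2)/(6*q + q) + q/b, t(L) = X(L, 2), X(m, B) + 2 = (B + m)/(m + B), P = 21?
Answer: 395641/1764 ≈ 224.29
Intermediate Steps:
X(m, B) = -1 (X(m, B) = -2 + (B + m)/(m + B) = -2 + (B + m)/(B + m) = -2 + 1 = -1)
t(L) = -1
V(b, q) = -1/(7*q) + q/b (V(b, q) = -1/(6*q + q) + q/b = -1/(7*q) + q/b)
(V(-1, 6) + P)² = ((-⅐/6 + 6/(-1)) + 21)² = ((-⅐*⅙ + 6*(-1)) + 21)² = ((-1/42 - 6) + 21)² = (-253/42 + 21)² = (629/42)² = 395641/1764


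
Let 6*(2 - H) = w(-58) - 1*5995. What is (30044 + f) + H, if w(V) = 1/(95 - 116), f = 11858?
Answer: 2702900/63 ≈ 42903.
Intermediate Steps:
w(V) = -1/21 (w(V) = 1/(-21) = -1/21)
H = 63074/63 (H = 2 - (-1/21 - 1*5995)/6 = 2 - (-1/21 - 5995)/6 = 2 - 1/6*(-125896/21) = 2 + 62948/63 = 63074/63 ≈ 1001.2)
(30044 + f) + H = (30044 + 11858) + 63074/63 = 41902 + 63074/63 = 2702900/63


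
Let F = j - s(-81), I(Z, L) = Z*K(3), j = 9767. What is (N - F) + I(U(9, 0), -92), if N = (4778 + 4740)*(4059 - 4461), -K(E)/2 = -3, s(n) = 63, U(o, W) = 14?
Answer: -3835856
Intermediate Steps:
K(E) = 6 (K(E) = -2*(-3) = 6)
I(Z, L) = 6*Z (I(Z, L) = Z*6 = 6*Z)
F = 9704 (F = 9767 - 1*63 = 9767 - 63 = 9704)
N = -3826236 (N = 9518*(-402) = -3826236)
(N - F) + I(U(9, 0), -92) = (-3826236 - 1*9704) + 6*14 = (-3826236 - 9704) + 84 = -3835940 + 84 = -3835856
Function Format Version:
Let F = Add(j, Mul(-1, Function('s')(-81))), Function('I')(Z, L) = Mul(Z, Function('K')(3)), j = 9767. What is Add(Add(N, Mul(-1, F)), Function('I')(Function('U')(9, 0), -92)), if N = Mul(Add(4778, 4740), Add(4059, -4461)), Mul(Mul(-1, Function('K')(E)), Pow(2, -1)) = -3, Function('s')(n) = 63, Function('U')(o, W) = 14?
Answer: -3835856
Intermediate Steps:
Function('K')(E) = 6 (Function('K')(E) = Mul(-2, -3) = 6)
Function('I')(Z, L) = Mul(6, Z) (Function('I')(Z, L) = Mul(Z, 6) = Mul(6, Z))
F = 9704 (F = Add(9767, Mul(-1, 63)) = Add(9767, -63) = 9704)
N = -3826236 (N = Mul(9518, -402) = -3826236)
Add(Add(N, Mul(-1, F)), Function('I')(Function('U')(9, 0), -92)) = Add(Add(-3826236, Mul(-1, 9704)), Mul(6, 14)) = Add(Add(-3826236, -9704), 84) = Add(-3835940, 84) = -3835856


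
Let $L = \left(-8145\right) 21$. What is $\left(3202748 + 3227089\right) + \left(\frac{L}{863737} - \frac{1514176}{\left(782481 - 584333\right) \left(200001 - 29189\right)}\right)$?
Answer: $\frac{1678307449396513602476}{261018669850801} \approx 6.4298 \cdot 10^{6}$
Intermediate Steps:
$L = -171045$
$\left(3202748 + 3227089\right) + \left(\frac{L}{863737} - \frac{1514176}{\left(782481 - 584333\right) \left(200001 - 29189\right)}\right) = \left(3202748 + 3227089\right) - \left(\frac{24435}{123391} + 1514176 \frac{1}{\left(200001 - 29189\right) \left(782481 - 584333\right)}\right) = 6429837 - \left(\frac{24435}{123391} + \frac{1514176}{198148 \cdot 170812}\right) = 6429837 - \left(\frac{24435}{123391} + \frac{1514176}{33846056176}\right) = 6429837 - \frac{51700951146961}{261018669850801} = \frac{1678307449396513602476}{261018669850801}$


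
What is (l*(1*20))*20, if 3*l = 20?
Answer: 8000/3 ≈ 2666.7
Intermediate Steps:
l = 20/3 (l = (1/3)*20 = 20/3 ≈ 6.6667)
(l*(1*20))*20 = (20*(1*20)/3)*20 = ((20/3)*20)*20 = (400/3)*20 = 8000/3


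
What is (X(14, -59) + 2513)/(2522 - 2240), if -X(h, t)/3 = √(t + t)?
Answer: 2513/282 - I*√118/94 ≈ 8.9113 - 0.11556*I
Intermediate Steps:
X(h, t) = -3*√2*√t (X(h, t) = -3*√(t + t) = -3*√2*√t)
(X(14, -59) + 2513)/(2522 - 2240) = (-3*√2*√(-59) + 2513)/(2522 - 2240) = (-3*√2*I*√59 + 2513)/282 = (-3*I*√118 + 2513)*(1/282) = (2513 - 3*I*√118)*(1/282) = 2513/282 - I*√118/94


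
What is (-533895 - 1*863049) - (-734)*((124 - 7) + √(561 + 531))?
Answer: -1311066 + 1468*√273 ≈ -1.2868e+6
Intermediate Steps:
(-533895 - 1*863049) - (-734)*((124 - 7) + √(561 + 531)) = (-533895 - 863049) - (-734)*(117 + √1092) = -1396944 - (-734)*(117 + 2*√273) = -1396944 - (-85878 - 1468*√273) = -1396944 + (85878 + 1468*√273) = -1311066 + 1468*√273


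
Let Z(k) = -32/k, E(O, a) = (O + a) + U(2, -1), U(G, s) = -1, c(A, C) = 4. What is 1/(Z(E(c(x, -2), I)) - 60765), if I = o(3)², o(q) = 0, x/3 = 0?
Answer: -3/182327 ≈ -1.6454e-5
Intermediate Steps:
x = 0 (x = 3*0 = 0)
I = 0 (I = 0² = 0)
E(O, a) = -1 + O + a (E(O, a) = (O + a) - 1 = -1 + O + a)
1/(Z(E(c(x, -2), I)) - 60765) = 1/(-32/(-1 + 4 + 0) - 60765) = 1/(-32/3 - 60765) = 1/(-182327/3) = -3/182327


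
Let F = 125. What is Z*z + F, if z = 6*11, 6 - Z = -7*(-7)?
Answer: -2713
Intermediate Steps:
Z = -43 (Z = 6 - (-7)*(-7) = 6 - 1*49 = 6 - 49 = -43)
z = 66
Z*z + F = -43*66 + 125 = -2838 + 125 = -2713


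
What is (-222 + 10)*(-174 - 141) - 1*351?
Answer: 66429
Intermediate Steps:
(-222 + 10)*(-174 - 141) - 1*351 = -212*(-315) - 351 = 66780 - 351 = 66429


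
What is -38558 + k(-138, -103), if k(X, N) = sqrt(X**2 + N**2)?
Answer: -38558 + sqrt(29653) ≈ -38386.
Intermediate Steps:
k(X, N) = sqrt(N**2 + X**2)
-38558 + k(-138, -103) = -38558 + sqrt((-103)**2 + (-138)**2) = -38558 + sqrt(10609 + 19044) = -38558 + sqrt(29653)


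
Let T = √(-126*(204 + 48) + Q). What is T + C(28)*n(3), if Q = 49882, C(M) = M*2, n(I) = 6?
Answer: 336 + 7*√370 ≈ 470.65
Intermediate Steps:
C(M) = 2*M
T = 7*√370 (T = √(-126*(204 + 48) + 49882) = √(-126*252 + 49882) = √(-31752 + 49882) = √18130 = 7*√370 ≈ 134.65)
T + C(28)*n(3) = 7*√370 + (2*28)*6 = 7*√370 + 56*6 = 7*√370 + 336 = 336 + 7*√370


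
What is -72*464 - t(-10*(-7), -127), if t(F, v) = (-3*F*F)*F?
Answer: 995592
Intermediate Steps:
t(F, v) = -3*F³ (t(F, v) = (-3*F²)*F = -3*F³)
-72*464 - t(-10*(-7), -127) = -72*464 - (-3)*(-10*(-7))³ = -33408 - (-3)*70³ = -33408 - (-3)*343000 = -33408 - 1*(-1029000) = -33408 + 1029000 = 995592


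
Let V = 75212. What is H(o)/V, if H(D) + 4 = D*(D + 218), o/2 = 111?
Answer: 24419/18803 ≈ 1.2987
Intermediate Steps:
o = 222 (o = 2*111 = 222)
H(D) = -4 + D*(218 + D) (H(D) = -4 + D*(D + 218) = -4 + D*(218 + D))
H(o)/V = (-4 + 222**2 + 218*222)/75212 = (-4 + 49284 + 48396)*(1/75212) = 97676*(1/75212) = 24419/18803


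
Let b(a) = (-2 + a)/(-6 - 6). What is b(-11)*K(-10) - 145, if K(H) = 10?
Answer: -805/6 ≈ -134.17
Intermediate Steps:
b(a) = 1/6 - a/12 (b(a) = (-2 + a)/(-12) = (-2 + a)*(-1/12) = 1/6 - a/12)
b(-11)*K(-10) - 145 = (1/6 - 1/12*(-11))*10 - 145 = (1/6 + 11/12)*10 - 145 = (13/12)*10 - 145 = 65/6 - 145 = -805/6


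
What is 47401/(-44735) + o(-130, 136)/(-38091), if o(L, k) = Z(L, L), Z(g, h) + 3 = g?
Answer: -1799601736/1704000885 ≈ -1.0561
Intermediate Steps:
Z(g, h) = -3 + g
o(L, k) = -3 + L
47401/(-44735) + o(-130, 136)/(-38091) = 47401/(-44735) + (-3 - 130)/(-38091) = 47401*(-1/44735) - 133*(-1/38091) = -47401/44735 + 133/38091 = -1799601736/1704000885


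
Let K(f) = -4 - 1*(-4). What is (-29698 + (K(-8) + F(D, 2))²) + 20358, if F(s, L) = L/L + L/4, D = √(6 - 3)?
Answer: -37351/4 ≈ -9337.8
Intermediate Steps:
D = √3 ≈ 1.7320
F(s, L) = 1 + L/4 (F(s, L) = 1 + L*(¼) = 1 + L/4)
K(f) = 0 (K(f) = -4 + 4 = 0)
(-29698 + (K(-8) + F(D, 2))²) + 20358 = (-29698 + (0 + (1 + (¼)*2))²) + 20358 = (-29698 + (0 + (1 + ½))²) + 20358 = (-29698 + (0 + 3/2)²) + 20358 = (-29698 + (3/2)²) + 20358 = (-29698 + 9/4) + 20358 = -118783/4 + 20358 = -37351/4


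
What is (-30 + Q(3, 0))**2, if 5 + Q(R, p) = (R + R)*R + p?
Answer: 289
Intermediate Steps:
Q(R, p) = -5 + p + 2*R**2 (Q(R, p) = -5 + ((R + R)*R + p) = -5 + ((2*R)*R + p) = -5 + (2*R**2 + p) = -5 + (p + 2*R**2) = -5 + p + 2*R**2)
(-30 + Q(3, 0))**2 = (-30 + (-5 + 0 + 2*3**2))**2 = (-30 + (-5 + 0 + 2*9))**2 = (-30 + (-5 + 0 + 18))**2 = (-30 + 13)**2 = (-17)**2 = 289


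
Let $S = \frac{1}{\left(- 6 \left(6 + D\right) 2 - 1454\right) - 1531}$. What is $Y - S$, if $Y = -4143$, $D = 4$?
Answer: $- \frac{12864014}{3105} \approx -4143.0$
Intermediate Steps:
$S = - \frac{1}{3105}$ ($S = \frac{1}{\left(- 6 \left(6 + 4\right) 2 - 1454\right) - 1531} = \frac{1}{\left(- 6 \cdot 10 \cdot 2 - 1454\right) - 1531} = \frac{1}{\left(\left(-6\right) 20 - 1454\right) - 1531} = \frac{1}{\left(-120 - 1454\right) - 1531} = \frac{1}{-1574 - 1531} = \frac{1}{-3105} = - \frac{1}{3105} \approx -0.00032206$)
$Y - S = -4143 - - \frac{1}{3105} = -4143 + \frac{1}{3105} = - \frac{12864014}{3105}$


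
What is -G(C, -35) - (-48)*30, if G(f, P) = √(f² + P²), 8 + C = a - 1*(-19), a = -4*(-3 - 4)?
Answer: 1440 - √2746 ≈ 1387.6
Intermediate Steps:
a = 28 (a = -4*(-7) = 28)
C = 39 (C = -8 + (28 - 1*(-19)) = -8 + (28 + 19) = -8 + 47 = 39)
G(f, P) = √(P² + f²)
-G(C, -35) - (-48)*30 = -√((-35)² + 39²) - (-48)*30 = -√(1225 + 1521) - 1*(-1440) = -√2746 + 1440 = 1440 - √2746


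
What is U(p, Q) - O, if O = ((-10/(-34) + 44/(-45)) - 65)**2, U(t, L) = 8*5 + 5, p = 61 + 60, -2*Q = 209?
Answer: -2498526379/585225 ≈ -4269.3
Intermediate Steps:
Q = -209/2 (Q = -1/2*209 = -209/2 ≈ -104.50)
p = 121
U(t, L) = 45 (U(t, L) = 40 + 5 = 45)
O = 2524861504/585225 (O = ((-10*(-1/34) + 44*(-1/45)) - 65)**2 = ((5/17 - 44/45) - 65)**2 = (-523/765 - 65)**2 = (-50248/765)**2 = 2524861504/585225 ≈ 4314.3)
U(p, Q) - O = 45 - 1*2524861504/585225 = 45 - 2524861504/585225 = -2498526379/585225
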